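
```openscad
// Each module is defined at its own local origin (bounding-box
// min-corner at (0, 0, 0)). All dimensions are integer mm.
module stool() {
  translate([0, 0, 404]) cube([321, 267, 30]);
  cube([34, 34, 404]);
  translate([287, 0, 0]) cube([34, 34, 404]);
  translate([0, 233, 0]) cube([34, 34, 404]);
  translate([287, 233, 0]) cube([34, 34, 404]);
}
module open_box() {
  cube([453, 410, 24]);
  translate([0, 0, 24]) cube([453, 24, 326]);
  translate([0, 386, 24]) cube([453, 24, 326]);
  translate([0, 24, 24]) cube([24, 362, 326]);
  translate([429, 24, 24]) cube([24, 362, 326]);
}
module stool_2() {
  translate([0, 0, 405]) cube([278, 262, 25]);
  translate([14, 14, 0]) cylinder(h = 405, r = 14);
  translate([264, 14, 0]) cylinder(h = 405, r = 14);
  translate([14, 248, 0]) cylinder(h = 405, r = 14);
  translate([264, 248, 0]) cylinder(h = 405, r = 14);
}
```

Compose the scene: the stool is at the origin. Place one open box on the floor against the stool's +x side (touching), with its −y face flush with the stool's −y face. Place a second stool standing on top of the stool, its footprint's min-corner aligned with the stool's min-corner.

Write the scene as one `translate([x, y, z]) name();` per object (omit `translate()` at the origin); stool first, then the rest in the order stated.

stool();
translate([321, 0, 0]) open_box();
translate([0, 0, 434]) stool_2();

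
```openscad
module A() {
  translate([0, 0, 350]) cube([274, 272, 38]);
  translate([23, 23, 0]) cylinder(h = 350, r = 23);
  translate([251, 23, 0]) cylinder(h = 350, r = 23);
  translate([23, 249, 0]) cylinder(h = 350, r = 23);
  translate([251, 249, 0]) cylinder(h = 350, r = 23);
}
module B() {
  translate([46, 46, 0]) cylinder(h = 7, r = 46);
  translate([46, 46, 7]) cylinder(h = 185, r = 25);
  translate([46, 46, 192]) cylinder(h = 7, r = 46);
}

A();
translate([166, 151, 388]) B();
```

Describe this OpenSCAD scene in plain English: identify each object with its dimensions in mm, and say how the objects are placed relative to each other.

A is a four-legged stool. The seat is a 274×272×38 mm slab whose top surface is at z = 388 mm; four round legs, each 46 mm in diameter, run from the floor (z = 0) to the underside of the seat, each leg's axis is inset half a diameter from the nearest pair of seat edges (so the leg's bounding box is flush with the corner).

B is a spool: two coaxial disc flanges of radius 46 mm and thickness 7 mm, joined by a core cylinder of radius 25 mm and height 185 mm. The lower flange rests on z = 0 and the three cylinders share a vertical axis.

The spool is on top of the stool.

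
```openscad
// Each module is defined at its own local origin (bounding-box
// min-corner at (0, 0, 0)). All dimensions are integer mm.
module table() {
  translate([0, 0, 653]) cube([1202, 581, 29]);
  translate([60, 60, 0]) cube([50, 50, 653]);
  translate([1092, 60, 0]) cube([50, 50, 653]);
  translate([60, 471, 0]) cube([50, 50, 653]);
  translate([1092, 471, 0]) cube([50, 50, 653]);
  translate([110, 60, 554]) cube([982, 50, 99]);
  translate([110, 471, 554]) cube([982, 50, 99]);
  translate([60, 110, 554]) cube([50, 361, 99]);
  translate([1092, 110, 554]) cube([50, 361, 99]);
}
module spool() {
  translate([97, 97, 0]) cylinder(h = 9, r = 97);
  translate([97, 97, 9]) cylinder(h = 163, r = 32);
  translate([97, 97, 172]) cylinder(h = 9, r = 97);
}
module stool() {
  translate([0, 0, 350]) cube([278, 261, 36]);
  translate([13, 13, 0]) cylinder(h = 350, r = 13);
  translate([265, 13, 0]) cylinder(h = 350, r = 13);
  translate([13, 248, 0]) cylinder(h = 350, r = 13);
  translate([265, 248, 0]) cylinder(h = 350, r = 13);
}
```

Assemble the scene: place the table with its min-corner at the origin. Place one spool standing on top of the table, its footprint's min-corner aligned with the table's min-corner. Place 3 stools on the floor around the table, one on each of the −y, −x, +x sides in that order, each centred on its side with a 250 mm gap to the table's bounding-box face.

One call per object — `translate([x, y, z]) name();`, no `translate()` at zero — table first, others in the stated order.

table();
translate([0, 0, 682]) spool();
translate([462, -511, 0]) stool();
translate([-528, 160, 0]) stool();
translate([1452, 160, 0]) stool();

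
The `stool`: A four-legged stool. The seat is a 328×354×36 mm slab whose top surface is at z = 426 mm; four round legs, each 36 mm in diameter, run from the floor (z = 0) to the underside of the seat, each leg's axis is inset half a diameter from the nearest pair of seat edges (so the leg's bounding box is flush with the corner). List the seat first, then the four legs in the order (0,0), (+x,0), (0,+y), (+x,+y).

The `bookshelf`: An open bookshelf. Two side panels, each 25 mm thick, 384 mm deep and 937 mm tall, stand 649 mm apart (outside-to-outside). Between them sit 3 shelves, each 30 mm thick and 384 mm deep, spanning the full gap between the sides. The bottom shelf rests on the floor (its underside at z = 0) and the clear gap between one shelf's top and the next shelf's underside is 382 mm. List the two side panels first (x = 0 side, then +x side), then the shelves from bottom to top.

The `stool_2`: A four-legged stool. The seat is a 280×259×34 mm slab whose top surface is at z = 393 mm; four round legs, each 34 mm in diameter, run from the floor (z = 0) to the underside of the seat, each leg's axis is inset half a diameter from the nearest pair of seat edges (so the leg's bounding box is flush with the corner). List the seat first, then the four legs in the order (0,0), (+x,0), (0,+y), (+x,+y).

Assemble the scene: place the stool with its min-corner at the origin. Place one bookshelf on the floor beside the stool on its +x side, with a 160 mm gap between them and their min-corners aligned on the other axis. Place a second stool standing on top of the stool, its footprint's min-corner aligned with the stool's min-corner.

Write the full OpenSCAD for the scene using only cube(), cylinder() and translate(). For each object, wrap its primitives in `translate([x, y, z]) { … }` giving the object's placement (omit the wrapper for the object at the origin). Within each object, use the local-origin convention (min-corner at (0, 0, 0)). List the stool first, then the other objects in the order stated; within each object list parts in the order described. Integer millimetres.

translate([0, 0, 390]) cube([328, 354, 36]);
translate([18, 18, 0]) cylinder(h = 390, r = 18);
translate([310, 18, 0]) cylinder(h = 390, r = 18);
translate([18, 336, 0]) cylinder(h = 390, r = 18);
translate([310, 336, 0]) cylinder(h = 390, r = 18);
translate([488, 0, 0]) {
  cube([25, 384, 937]);
  translate([624, 0, 0]) cube([25, 384, 937]);
  translate([25, 0, 0]) cube([599, 384, 30]);
  translate([25, 0, 412]) cube([599, 384, 30]);
  translate([25, 0, 824]) cube([599, 384, 30]);
}
translate([0, 0, 426]) {
  translate([0, 0, 359]) cube([280, 259, 34]);
  translate([17, 17, 0]) cylinder(h = 359, r = 17);
  translate([263, 17, 0]) cylinder(h = 359, r = 17);
  translate([17, 242, 0]) cylinder(h = 359, r = 17);
  translate([263, 242, 0]) cylinder(h = 359, r = 17);
}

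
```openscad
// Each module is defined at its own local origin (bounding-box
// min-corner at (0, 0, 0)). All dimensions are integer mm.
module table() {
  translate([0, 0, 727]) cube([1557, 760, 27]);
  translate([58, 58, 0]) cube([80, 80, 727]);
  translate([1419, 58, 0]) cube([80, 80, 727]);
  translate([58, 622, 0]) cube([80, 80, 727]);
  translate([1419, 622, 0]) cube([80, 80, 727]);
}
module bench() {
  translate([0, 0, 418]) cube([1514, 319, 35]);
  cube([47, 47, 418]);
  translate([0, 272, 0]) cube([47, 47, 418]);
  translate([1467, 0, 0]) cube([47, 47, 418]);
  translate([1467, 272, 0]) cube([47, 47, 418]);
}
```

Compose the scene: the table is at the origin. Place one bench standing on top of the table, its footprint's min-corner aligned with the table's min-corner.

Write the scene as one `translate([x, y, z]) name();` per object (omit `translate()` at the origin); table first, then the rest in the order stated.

table();
translate([0, 0, 754]) bench();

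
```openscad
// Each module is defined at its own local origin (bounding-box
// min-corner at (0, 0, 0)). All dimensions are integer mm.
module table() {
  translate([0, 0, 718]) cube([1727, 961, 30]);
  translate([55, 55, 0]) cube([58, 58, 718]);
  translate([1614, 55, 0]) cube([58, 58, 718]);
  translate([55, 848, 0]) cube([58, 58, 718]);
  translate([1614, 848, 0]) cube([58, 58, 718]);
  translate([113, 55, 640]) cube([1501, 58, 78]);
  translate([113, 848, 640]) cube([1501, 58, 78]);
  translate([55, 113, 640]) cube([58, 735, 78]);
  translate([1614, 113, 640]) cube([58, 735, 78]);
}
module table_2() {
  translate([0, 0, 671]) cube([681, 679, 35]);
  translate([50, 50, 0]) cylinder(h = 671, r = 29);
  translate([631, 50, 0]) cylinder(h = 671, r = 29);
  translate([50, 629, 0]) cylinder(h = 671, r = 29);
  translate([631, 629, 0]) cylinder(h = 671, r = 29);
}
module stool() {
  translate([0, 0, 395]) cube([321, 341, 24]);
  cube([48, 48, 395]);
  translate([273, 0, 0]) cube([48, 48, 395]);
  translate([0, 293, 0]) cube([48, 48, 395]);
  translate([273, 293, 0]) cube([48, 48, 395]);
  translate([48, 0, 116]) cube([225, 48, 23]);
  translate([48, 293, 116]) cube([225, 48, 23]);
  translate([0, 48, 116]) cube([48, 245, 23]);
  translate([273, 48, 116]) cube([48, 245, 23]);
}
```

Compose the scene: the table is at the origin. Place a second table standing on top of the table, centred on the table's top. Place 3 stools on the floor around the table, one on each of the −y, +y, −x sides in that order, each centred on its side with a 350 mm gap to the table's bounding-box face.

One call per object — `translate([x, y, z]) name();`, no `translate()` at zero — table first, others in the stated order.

table();
translate([523, 141, 748]) table_2();
translate([703, -691, 0]) stool();
translate([703, 1311, 0]) stool();
translate([-671, 310, 0]) stool();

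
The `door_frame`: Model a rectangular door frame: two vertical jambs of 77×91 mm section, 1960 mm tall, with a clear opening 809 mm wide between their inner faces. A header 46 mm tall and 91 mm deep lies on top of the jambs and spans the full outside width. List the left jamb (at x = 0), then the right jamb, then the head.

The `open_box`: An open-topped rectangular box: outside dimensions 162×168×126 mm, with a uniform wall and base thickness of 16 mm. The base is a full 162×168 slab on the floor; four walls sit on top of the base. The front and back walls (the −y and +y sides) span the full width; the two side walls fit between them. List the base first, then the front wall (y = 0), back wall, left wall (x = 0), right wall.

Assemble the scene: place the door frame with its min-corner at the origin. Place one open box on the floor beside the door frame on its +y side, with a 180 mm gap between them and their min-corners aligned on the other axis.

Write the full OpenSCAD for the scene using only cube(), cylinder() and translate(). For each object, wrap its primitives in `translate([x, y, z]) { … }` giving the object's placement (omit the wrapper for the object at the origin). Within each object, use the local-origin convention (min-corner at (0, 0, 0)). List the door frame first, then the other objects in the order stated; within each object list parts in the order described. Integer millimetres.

cube([77, 91, 1960]);
translate([886, 0, 0]) cube([77, 91, 1960]);
translate([0, 0, 1960]) cube([963, 91, 46]);
translate([0, 271, 0]) {
  cube([162, 168, 16]);
  translate([0, 0, 16]) cube([162, 16, 110]);
  translate([0, 152, 16]) cube([162, 16, 110]);
  translate([0, 16, 16]) cube([16, 136, 110]);
  translate([146, 16, 16]) cube([16, 136, 110]);
}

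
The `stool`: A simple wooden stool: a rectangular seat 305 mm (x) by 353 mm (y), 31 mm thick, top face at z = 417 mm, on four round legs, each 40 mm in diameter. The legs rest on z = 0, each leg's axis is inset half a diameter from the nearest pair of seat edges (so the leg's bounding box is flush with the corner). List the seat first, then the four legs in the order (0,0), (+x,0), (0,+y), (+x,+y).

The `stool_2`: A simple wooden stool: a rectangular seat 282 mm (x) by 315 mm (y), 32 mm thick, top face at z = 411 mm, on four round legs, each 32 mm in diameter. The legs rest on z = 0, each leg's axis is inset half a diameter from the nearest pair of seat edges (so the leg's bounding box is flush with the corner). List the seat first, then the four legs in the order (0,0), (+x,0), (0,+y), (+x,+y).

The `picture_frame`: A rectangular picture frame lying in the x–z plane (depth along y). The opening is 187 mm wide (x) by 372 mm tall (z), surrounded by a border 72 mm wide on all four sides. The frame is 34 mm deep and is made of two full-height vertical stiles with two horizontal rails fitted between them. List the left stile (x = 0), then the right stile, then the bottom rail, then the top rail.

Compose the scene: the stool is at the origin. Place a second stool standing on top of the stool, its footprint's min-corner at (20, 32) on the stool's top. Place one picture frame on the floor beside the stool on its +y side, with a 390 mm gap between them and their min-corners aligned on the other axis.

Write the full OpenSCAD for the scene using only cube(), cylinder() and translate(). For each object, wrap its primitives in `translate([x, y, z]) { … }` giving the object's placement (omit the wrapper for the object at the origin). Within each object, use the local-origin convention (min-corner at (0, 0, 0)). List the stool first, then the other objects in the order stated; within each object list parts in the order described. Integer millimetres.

translate([0, 0, 386]) cube([305, 353, 31]);
translate([20, 20, 0]) cylinder(h = 386, r = 20);
translate([285, 20, 0]) cylinder(h = 386, r = 20);
translate([20, 333, 0]) cylinder(h = 386, r = 20);
translate([285, 333, 0]) cylinder(h = 386, r = 20);
translate([20, 32, 417]) {
  translate([0, 0, 379]) cube([282, 315, 32]);
  translate([16, 16, 0]) cylinder(h = 379, r = 16);
  translate([266, 16, 0]) cylinder(h = 379, r = 16);
  translate([16, 299, 0]) cylinder(h = 379, r = 16);
  translate([266, 299, 0]) cylinder(h = 379, r = 16);
}
translate([0, 743, 0]) {
  cube([72, 34, 516]);
  translate([259, 0, 0]) cube([72, 34, 516]);
  translate([72, 0, 0]) cube([187, 34, 72]);
  translate([72, 0, 444]) cube([187, 34, 72]);
}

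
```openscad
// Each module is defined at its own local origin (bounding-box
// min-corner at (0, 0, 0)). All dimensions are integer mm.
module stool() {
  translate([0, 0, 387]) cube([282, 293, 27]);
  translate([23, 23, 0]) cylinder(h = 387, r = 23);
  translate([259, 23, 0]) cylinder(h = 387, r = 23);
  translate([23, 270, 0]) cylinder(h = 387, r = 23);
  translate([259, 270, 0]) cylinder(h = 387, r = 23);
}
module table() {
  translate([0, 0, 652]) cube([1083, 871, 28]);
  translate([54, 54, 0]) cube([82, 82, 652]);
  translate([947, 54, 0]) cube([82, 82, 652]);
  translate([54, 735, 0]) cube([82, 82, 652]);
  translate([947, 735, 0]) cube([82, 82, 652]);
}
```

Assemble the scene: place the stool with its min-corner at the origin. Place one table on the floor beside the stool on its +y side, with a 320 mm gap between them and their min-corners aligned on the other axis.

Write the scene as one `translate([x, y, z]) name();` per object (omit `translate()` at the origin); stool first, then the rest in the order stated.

stool();
translate([0, 613, 0]) table();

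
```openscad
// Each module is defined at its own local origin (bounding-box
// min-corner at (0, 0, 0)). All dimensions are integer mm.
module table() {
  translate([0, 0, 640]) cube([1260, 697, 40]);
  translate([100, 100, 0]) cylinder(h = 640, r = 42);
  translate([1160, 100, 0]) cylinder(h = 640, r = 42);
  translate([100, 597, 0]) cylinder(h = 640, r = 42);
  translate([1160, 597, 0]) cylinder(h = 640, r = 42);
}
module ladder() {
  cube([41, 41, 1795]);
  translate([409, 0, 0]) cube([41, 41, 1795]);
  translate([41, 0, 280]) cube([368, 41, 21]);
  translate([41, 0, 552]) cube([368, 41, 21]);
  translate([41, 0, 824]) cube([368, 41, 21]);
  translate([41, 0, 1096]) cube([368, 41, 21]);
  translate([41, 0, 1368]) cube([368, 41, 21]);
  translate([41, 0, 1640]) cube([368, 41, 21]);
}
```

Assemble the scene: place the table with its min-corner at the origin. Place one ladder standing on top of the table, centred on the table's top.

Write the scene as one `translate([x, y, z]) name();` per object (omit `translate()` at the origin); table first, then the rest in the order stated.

table();
translate([405, 328, 680]) ladder();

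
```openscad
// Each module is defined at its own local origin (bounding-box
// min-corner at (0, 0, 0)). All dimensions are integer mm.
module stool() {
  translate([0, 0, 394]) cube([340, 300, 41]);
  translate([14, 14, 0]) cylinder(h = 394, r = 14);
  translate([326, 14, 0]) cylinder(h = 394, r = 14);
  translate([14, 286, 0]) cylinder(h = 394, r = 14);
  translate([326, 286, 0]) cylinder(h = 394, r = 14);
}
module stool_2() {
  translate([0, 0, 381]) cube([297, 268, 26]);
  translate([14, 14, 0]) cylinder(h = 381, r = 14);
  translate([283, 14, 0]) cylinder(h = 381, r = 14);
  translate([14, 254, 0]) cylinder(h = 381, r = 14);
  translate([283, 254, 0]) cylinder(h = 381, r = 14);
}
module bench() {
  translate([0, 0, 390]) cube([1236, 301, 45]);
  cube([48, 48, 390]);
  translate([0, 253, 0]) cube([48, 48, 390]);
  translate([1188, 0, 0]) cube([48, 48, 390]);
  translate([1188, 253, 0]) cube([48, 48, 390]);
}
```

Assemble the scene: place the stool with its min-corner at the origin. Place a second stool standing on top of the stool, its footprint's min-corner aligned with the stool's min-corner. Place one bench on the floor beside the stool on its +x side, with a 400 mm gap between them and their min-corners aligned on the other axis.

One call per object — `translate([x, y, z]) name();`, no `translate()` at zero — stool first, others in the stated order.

stool();
translate([0, 0, 435]) stool_2();
translate([740, 0, 0]) bench();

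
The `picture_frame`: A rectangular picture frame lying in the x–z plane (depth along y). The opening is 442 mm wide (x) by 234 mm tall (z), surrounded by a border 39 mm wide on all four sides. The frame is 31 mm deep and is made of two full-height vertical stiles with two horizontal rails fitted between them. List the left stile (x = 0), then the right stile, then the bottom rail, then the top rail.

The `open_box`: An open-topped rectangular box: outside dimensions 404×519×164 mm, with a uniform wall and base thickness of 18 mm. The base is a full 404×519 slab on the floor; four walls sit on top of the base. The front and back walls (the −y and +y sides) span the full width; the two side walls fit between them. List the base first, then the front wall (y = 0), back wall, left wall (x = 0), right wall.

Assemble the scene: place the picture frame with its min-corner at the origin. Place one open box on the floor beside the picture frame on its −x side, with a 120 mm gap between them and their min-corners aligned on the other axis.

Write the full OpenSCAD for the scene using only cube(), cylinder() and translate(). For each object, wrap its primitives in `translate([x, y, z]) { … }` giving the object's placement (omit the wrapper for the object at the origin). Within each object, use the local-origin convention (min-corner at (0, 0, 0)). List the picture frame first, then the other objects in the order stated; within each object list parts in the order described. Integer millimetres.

cube([39, 31, 312]);
translate([481, 0, 0]) cube([39, 31, 312]);
translate([39, 0, 0]) cube([442, 31, 39]);
translate([39, 0, 273]) cube([442, 31, 39]);
translate([-524, 0, 0]) {
  cube([404, 519, 18]);
  translate([0, 0, 18]) cube([404, 18, 146]);
  translate([0, 501, 18]) cube([404, 18, 146]);
  translate([0, 18, 18]) cube([18, 483, 146]);
  translate([386, 18, 18]) cube([18, 483, 146]);
}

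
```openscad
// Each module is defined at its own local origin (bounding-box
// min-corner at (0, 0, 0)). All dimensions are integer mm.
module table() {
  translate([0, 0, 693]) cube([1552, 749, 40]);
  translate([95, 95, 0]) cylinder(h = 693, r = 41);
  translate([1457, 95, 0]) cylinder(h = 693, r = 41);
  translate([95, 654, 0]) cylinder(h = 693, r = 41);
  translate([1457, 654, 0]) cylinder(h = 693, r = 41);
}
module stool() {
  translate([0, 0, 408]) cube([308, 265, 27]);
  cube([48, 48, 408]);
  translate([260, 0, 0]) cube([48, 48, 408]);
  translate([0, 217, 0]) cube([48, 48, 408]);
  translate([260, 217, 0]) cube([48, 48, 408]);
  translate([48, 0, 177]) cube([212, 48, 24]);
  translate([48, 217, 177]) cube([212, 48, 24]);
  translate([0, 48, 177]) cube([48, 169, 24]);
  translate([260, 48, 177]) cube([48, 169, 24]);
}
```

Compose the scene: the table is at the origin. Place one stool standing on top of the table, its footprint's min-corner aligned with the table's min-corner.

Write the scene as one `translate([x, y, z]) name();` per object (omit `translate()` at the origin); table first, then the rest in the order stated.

table();
translate([0, 0, 733]) stool();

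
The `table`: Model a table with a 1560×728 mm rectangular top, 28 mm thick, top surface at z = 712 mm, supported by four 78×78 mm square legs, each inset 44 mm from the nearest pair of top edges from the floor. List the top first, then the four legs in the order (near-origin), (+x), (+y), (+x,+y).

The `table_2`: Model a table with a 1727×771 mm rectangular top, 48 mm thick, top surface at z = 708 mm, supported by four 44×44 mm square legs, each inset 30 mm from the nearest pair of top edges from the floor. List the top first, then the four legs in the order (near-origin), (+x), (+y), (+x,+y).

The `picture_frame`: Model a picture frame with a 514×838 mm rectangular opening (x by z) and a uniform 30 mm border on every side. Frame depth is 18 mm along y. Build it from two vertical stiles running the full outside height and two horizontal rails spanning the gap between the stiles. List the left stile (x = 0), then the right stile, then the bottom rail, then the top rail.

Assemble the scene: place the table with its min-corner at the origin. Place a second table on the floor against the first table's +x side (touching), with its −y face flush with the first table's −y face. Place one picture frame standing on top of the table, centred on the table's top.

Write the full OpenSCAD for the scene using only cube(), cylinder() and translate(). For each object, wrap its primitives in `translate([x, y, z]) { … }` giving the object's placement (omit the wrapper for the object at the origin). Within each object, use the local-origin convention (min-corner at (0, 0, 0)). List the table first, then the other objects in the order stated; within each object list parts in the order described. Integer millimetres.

translate([0, 0, 684]) cube([1560, 728, 28]);
translate([44, 44, 0]) cube([78, 78, 684]);
translate([1438, 44, 0]) cube([78, 78, 684]);
translate([44, 606, 0]) cube([78, 78, 684]);
translate([1438, 606, 0]) cube([78, 78, 684]);
translate([1560, 0, 0]) {
  translate([0, 0, 660]) cube([1727, 771, 48]);
  translate([30, 30, 0]) cube([44, 44, 660]);
  translate([1653, 30, 0]) cube([44, 44, 660]);
  translate([30, 697, 0]) cube([44, 44, 660]);
  translate([1653, 697, 0]) cube([44, 44, 660]);
}
translate([493, 355, 712]) {
  cube([30, 18, 898]);
  translate([544, 0, 0]) cube([30, 18, 898]);
  translate([30, 0, 0]) cube([514, 18, 30]);
  translate([30, 0, 868]) cube([514, 18, 30]);
}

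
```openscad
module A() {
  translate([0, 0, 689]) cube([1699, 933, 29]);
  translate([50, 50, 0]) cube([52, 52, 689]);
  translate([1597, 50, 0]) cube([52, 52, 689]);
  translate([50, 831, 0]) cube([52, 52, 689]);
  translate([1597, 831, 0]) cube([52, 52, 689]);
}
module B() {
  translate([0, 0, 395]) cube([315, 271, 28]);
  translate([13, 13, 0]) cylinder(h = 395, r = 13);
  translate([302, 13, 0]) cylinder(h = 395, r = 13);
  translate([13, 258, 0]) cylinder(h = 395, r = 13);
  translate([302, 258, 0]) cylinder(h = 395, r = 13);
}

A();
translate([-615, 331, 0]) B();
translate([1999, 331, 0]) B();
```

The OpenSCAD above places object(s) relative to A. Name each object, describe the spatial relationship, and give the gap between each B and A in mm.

A is a table. B is a stool. Two stools sit around the table at the −x, +x sides. The gap between each stool and the table is 300 mm.

Each stool's nearest face is 300 mm from the table's bounding box.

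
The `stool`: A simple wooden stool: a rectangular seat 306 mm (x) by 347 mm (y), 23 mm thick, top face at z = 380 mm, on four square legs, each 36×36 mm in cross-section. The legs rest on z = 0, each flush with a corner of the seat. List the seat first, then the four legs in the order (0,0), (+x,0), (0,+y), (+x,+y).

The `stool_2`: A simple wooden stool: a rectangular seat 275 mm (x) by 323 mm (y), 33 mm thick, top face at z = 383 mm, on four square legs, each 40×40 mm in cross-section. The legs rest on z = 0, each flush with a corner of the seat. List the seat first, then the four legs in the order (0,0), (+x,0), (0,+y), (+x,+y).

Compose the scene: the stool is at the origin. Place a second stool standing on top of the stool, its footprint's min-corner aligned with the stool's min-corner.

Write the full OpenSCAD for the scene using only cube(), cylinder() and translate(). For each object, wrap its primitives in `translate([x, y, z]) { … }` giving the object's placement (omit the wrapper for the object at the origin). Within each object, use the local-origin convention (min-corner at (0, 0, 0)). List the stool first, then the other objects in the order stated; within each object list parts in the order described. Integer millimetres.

translate([0, 0, 357]) cube([306, 347, 23]);
cube([36, 36, 357]);
translate([270, 0, 0]) cube([36, 36, 357]);
translate([0, 311, 0]) cube([36, 36, 357]);
translate([270, 311, 0]) cube([36, 36, 357]);
translate([0, 0, 380]) {
  translate([0, 0, 350]) cube([275, 323, 33]);
  cube([40, 40, 350]);
  translate([235, 0, 0]) cube([40, 40, 350]);
  translate([0, 283, 0]) cube([40, 40, 350]);
  translate([235, 283, 0]) cube([40, 40, 350]);
}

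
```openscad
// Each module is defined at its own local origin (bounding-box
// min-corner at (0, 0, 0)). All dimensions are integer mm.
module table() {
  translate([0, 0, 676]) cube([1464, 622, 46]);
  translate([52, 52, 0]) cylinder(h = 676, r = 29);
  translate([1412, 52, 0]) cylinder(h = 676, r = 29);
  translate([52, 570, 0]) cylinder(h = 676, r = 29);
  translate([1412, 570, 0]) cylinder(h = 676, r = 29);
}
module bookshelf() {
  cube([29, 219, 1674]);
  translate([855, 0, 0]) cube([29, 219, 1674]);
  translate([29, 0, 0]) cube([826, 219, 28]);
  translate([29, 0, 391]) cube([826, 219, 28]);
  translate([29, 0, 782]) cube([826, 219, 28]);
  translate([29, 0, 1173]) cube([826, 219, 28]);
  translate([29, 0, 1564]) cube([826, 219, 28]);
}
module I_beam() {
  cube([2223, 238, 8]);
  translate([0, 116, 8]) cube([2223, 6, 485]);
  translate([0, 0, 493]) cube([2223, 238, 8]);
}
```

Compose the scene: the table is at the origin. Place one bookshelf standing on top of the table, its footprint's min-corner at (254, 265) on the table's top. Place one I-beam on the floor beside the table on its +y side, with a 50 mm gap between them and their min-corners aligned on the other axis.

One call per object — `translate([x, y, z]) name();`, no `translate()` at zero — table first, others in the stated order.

table();
translate([254, 265, 722]) bookshelf();
translate([0, 672, 0]) I_beam();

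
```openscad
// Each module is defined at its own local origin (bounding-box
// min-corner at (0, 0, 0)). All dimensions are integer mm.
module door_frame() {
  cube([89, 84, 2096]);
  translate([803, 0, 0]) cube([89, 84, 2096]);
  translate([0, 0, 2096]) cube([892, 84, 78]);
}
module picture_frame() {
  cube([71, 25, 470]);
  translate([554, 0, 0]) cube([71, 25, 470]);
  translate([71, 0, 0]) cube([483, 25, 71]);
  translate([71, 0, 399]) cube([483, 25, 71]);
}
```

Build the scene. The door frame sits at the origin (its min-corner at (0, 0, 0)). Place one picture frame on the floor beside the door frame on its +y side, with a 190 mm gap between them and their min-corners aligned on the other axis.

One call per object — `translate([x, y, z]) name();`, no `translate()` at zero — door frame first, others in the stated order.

door_frame();
translate([0, 274, 0]) picture_frame();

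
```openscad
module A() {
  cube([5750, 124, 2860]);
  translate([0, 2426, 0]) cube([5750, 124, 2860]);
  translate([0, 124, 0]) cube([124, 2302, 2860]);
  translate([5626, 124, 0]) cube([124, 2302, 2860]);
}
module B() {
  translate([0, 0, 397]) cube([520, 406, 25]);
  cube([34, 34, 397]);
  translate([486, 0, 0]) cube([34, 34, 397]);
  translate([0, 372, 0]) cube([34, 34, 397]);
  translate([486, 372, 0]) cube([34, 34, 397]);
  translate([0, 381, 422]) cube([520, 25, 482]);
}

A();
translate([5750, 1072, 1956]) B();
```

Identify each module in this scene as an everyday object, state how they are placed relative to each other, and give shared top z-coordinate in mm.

Both tops at z = 2860 mm.

A is a house frame. B is a chair. The chair is beside the house frame with their tops flush at z = 2860. The shared top z-coordinate is 2860 mm.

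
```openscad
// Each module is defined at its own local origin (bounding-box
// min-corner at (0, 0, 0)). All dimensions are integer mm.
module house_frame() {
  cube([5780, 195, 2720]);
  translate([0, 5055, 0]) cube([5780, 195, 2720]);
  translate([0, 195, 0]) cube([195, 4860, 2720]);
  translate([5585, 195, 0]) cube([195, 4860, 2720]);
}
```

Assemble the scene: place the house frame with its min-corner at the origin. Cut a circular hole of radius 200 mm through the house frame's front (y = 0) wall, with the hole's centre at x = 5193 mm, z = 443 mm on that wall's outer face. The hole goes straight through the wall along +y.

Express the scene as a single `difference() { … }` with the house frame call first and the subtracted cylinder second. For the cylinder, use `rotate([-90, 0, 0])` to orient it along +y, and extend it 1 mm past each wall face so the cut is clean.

difference() {
  house_frame();
  translate([5193, -1, 443]) rotate([-90, 0, 0]) cylinder(h = 197, r = 200);
}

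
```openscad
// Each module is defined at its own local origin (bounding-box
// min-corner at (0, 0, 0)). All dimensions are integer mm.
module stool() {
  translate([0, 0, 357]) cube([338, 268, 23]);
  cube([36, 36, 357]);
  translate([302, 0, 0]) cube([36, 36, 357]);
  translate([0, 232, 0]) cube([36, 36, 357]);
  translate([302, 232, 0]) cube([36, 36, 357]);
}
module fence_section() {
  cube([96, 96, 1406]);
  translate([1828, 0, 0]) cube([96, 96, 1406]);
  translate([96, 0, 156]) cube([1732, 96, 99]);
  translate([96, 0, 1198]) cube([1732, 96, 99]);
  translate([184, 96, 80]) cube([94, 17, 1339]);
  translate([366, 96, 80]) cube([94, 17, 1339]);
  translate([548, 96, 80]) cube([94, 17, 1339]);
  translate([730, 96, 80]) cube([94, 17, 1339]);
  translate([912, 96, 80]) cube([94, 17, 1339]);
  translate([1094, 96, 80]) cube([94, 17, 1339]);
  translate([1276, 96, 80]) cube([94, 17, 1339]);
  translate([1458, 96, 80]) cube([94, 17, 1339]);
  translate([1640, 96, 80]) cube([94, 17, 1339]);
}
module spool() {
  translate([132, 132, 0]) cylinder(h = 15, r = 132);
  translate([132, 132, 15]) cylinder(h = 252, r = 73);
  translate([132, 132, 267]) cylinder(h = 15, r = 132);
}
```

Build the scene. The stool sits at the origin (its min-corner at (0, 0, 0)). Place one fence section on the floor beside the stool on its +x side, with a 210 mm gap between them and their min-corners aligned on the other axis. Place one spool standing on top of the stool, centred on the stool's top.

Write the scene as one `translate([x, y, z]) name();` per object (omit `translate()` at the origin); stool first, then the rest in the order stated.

stool();
translate([548, 0, 0]) fence_section();
translate([37, 2, 380]) spool();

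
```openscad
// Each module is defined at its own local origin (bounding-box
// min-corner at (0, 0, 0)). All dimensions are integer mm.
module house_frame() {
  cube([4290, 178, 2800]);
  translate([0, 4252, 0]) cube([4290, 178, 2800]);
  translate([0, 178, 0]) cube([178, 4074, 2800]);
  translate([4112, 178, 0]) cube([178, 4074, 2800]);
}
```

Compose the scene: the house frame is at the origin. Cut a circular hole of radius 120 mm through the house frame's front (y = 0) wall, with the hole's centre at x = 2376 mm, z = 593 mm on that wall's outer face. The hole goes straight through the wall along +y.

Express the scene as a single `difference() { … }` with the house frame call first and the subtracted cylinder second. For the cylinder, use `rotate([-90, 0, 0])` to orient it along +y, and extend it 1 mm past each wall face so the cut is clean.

difference() {
  house_frame();
  translate([2376, -1, 593]) rotate([-90, 0, 0]) cylinder(h = 180, r = 120);
}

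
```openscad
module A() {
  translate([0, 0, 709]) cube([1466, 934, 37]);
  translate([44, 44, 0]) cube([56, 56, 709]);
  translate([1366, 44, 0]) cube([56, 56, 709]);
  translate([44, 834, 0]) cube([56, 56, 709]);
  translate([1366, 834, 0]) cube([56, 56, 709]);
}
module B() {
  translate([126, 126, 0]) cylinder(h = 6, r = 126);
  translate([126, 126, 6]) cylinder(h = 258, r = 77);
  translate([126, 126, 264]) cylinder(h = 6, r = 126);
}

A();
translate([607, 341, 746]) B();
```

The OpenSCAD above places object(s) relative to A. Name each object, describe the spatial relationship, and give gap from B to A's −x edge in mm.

A is a table. B is a spool. The spool is on top of the table, centred. The gap from the spool to the table's −x edge is 607 mm.

The spool's min-x is at 607; the table's min-x is 0; gap = 607 mm.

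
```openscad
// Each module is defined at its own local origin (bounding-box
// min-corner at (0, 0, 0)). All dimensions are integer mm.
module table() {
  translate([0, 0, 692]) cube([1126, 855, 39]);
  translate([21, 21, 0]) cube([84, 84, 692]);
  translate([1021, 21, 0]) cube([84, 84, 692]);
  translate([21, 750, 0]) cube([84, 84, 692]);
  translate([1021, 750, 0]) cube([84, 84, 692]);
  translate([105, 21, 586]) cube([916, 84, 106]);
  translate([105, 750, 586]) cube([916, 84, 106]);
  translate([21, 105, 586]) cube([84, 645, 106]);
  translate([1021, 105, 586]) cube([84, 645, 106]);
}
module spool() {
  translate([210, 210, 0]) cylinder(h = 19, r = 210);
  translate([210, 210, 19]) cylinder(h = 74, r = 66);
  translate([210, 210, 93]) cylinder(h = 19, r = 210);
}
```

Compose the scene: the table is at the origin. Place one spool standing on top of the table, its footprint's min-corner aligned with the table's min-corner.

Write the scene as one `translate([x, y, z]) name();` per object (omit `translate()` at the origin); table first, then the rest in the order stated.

table();
translate([0, 0, 731]) spool();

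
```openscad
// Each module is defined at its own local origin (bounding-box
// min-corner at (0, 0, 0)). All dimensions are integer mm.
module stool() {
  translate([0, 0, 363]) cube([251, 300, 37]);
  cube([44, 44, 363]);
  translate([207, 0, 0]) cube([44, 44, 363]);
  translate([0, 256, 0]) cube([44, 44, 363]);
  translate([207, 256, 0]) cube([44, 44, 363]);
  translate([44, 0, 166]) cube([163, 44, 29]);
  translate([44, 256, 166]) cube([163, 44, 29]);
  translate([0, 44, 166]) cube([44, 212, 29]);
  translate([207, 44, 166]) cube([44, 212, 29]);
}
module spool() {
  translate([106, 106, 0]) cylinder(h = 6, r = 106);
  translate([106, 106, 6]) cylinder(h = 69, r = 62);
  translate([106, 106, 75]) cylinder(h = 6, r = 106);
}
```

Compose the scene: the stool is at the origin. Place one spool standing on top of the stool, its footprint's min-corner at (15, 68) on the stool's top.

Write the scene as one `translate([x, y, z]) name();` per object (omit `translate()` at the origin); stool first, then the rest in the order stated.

stool();
translate([15, 68, 400]) spool();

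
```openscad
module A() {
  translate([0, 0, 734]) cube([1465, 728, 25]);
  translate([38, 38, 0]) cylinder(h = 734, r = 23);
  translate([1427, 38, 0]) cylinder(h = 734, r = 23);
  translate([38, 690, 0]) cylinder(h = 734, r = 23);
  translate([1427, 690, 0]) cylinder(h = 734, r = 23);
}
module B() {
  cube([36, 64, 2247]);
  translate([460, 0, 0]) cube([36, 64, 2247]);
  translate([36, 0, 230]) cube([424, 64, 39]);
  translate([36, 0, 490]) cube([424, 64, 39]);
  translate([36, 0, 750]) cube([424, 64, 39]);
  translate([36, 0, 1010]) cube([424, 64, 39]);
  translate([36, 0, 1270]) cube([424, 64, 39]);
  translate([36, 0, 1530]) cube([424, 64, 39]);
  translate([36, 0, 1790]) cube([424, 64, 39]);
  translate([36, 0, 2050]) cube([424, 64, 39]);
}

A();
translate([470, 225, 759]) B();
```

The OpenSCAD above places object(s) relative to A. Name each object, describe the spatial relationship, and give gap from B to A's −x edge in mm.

The ladder's min-x is at 470; the table's min-x is 0; gap = 470 mm.

A is a table. B is a ladder. The ladder is on top of the table. The gap from the ladder to the table's −x edge is 470 mm.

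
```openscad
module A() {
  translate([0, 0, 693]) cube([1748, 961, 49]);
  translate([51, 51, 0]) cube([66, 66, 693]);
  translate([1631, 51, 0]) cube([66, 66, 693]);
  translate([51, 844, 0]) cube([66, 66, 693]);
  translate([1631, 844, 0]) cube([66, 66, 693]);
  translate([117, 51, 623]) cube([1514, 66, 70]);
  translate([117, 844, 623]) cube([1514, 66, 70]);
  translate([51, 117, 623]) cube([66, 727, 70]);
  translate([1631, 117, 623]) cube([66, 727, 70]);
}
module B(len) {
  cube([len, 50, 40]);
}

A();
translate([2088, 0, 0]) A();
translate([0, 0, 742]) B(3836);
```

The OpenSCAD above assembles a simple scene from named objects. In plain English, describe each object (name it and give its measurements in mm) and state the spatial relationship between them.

A is a table: top 1748 mm (x) × 961 mm (y), 49 mm thick, upper face at z = 742 mm, on four 66×66 mm square legs, each inset 51 mm from the nearest pair of top edges, running from z = 0 to the bottom of the top. Four apron rails, 66 mm thick and 70 mm tall, run between adjacent legs with their top edges flush with the underside of the top and their outer faces flush with the legs' outer faces.

B is a rectangular beam 3836 mm long (x), 50 mm deep (y), 40 mm thick (z).

The beam spans the tops of two tables placed 340 mm apart, resting at z = 742 mm.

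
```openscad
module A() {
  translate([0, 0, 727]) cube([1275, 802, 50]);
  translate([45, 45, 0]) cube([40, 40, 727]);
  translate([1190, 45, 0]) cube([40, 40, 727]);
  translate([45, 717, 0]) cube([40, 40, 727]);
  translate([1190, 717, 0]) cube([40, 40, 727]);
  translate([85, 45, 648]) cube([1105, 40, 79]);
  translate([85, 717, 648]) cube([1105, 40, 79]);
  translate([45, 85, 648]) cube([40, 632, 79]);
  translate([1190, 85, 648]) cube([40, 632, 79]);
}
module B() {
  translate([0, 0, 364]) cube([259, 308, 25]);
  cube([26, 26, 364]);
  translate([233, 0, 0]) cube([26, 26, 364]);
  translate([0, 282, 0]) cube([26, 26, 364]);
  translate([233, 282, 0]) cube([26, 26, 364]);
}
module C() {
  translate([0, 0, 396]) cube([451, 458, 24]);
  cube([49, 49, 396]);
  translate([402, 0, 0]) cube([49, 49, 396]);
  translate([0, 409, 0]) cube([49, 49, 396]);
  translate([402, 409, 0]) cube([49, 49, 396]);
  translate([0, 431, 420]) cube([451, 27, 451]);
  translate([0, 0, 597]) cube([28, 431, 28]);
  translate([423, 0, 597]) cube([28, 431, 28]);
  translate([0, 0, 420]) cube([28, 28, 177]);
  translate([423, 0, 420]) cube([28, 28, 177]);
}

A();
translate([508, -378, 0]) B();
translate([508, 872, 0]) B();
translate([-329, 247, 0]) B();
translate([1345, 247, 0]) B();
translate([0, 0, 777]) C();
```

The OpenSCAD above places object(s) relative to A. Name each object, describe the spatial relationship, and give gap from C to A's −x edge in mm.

The chair's min-x is at 0; the table's min-x is 0; gap = 0 mm.

A is a table. B is a stool. C is a chair. Four stools sit around the table at the −y, +y, −x, +x sides. The chair is on top of the table. The gap from the chair to the table's −x edge is 0 mm.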